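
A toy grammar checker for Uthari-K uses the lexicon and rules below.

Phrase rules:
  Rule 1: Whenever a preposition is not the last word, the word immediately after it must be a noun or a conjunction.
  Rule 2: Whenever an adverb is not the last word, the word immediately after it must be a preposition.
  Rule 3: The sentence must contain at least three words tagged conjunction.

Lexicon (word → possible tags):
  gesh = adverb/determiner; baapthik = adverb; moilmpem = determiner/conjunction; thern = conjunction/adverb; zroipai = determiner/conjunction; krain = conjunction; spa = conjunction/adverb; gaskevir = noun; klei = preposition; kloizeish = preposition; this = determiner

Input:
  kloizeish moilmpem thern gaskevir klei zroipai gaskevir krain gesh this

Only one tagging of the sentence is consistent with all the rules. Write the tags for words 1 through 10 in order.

preposition conjunction conjunction noun preposition conjunction noun conjunction determiner determiner

Candidates per position — 1:kloizeish {preposition}; 2:moilmpem {determiner,conjunction}; 3:thern {conjunction,adverb}; 4:gaskevir {noun}; 5:klei {preposition}; 6:zroipai {determiner,conjunction}; 7:gaskevir {noun}; 8:krain {conjunction}; 9:gesh {adverb,determiner}; 10:this {determiner}.
At position 2, choosing determiner makes rule 1 impossible to satisfy; hence conjunction.
At position 3, choosing adverb makes rule 2 impossible to satisfy; hence conjunction.
At position 6, choosing determiner makes rule 1 impossible to satisfy; hence conjunction.
At position 9, choosing adverb makes rule 2 impossible to satisfy; hence determiner.
The unique satisfying tagging is: preposition conjunction conjunction noun preposition conjunction noun conjunction determiner determiner.
Checking: rule 1 ✓; rule 2 ✓; rule 3 ✓.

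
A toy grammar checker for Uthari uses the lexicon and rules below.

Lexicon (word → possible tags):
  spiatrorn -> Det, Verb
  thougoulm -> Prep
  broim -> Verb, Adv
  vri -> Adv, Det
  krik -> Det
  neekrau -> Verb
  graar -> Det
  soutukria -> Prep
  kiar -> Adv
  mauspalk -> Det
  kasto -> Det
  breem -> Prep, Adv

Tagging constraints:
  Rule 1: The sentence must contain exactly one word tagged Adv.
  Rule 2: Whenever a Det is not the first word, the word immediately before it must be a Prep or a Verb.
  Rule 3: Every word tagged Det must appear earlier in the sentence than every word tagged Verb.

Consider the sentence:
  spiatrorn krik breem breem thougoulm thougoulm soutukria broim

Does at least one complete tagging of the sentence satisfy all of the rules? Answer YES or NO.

NO

Candidates per position — 1:spiatrorn {Det,Verb}; 2:krik {Det}; 3:breem {Prep,Adv}; 4:breem {Prep,Adv}; 5:thougoulm {Prep}; 6:thougoulm {Prep}; 7:soutukria {Prep}; 8:broim {Verb,Adv}.
Every candidate sequence violates at least one rule; no consistent tagging exists.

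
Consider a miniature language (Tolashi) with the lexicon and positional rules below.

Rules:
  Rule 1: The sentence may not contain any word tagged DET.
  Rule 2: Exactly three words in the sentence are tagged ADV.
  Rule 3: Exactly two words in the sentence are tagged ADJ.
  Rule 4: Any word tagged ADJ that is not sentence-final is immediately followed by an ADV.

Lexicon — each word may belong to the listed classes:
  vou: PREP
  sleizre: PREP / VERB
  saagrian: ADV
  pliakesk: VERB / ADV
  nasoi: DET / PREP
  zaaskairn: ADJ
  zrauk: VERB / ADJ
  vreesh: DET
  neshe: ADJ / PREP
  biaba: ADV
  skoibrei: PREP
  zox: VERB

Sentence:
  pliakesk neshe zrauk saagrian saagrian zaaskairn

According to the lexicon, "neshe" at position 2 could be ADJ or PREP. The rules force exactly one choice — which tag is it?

PREP

Candidates per position — 1:pliakesk {VERB,ADV}; 2:neshe {ADJ,PREP}; 3:zrauk {VERB,ADJ}; 4:saagrian {ADV}; 5:saagrian {ADV}; 6:zaaskairn {ADJ}.
At position 1, choosing VERB makes rule 2 impossible to satisfy; hence ADV.
At position 2, choosing ADJ makes rule 4 impossible to satisfy; hence PREP.
At position 3, choosing VERB makes rule 3 impossible to satisfy; hence ADJ.
The unique satisfying tagging is: ADV PREP ADJ ADV ADV ADJ.
Verifying each rule — rule 1 ok; rule 2 ok; rule 3 ok; rule 4 ok.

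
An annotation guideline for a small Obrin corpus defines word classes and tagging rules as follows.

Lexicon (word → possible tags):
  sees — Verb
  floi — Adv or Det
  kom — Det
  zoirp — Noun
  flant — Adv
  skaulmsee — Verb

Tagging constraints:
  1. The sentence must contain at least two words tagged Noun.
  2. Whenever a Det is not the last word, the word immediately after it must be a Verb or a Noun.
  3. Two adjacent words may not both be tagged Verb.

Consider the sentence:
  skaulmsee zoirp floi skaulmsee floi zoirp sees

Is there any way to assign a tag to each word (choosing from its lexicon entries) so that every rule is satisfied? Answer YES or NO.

Candidates per position — 1:skaulmsee {Verb}; 2:zoirp {Noun}; 3:floi {Adv,Det}; 4:skaulmsee {Verb}; 5:floi {Adv,Det}; 6:zoirp {Noun}; 7:sees {Verb}.
One satisfying assignment: Verb Noun Adv Verb Det Noun Verb.
Verifying each rule — rule 1 holds; rule 2 holds; rule 3 holds.

YES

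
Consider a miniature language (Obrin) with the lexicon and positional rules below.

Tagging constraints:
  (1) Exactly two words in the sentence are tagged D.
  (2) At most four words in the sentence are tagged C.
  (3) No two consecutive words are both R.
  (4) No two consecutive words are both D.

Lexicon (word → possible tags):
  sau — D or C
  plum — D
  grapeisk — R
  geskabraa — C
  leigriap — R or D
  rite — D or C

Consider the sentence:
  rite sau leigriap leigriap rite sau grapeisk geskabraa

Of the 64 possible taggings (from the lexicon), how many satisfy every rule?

6

Candidates per position — 1:rite {D,C}; 2:sau {D,C}; 3:leigriap {R,D}; 4:leigriap {R,D}; 5:rite {D,C}; 6:sau {D,C}; 7:grapeisk {R}; 8:geskabraa {C}.
There are 64 candidate sequences in total.
Checking each against the rules leaves 6 sequences.
Count = 6.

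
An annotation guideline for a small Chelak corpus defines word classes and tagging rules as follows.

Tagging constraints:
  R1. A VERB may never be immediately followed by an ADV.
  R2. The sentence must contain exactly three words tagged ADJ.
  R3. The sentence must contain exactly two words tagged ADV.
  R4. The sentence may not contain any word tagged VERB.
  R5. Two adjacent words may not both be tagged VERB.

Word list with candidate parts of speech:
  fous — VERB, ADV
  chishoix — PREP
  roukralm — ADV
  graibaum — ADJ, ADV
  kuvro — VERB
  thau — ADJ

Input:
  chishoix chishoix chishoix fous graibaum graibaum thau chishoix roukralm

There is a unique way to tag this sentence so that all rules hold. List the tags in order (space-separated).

PREP PREP PREP ADV ADJ ADJ ADJ PREP ADV

Candidates per position — 1:chishoix {PREP}; 2:chishoix {PREP}; 3:chishoix {PREP}; 4:fous {VERB,ADV}; 5:graibaum {ADJ,ADV}; 6:graibaum {ADJ,ADV}; 7:thau {ADJ}; 8:chishoix {PREP}; 9:roukralm {ADV}.
Word 4 cannot be VERB — rule 4 would then fail for every completion. It is ADV.
Word 5 cannot be ADV — rule 2 would then fail for every completion. It is ADJ.
Word 6 cannot be ADV — rule 2 would then fail for every completion. It is ADJ.
The unique satisfying tagging is: PREP PREP PREP ADV ADJ ADJ ADJ PREP ADV.
Verifying each rule — rule 1 holds; rule 2 holds; rule 3 holds; rule 4 holds; rule 5 holds.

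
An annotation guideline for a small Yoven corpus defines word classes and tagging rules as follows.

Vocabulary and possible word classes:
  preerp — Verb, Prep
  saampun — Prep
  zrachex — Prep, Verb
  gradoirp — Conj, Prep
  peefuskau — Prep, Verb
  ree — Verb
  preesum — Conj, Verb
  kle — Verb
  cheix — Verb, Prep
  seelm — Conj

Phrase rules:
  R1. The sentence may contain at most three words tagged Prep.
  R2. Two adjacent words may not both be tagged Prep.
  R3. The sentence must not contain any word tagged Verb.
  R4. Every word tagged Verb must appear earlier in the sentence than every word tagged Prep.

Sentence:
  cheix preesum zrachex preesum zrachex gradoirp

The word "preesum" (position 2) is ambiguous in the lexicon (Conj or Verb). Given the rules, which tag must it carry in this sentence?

Candidates per position — 1:cheix {Verb,Prep}; 2:preesum {Conj,Verb}; 3:zrachex {Prep,Verb}; 4:preesum {Conj,Verb}; 5:zrachex {Prep,Verb}; 6:gradoirp {Conj,Prep}.
Position 1: Verb is ruled out by rule 3; that leaves Prep.
Position 2: Verb is ruled out by rule 3; that leaves Conj.
Position 3: Verb is ruled out by rule 3; that leaves Prep.
Position 4: Verb is ruled out by rule 3; that leaves Conj.
Position 5: Verb is ruled out by rule 3; that leaves Prep.
Position 6: Prep is ruled out by rule 1; that leaves Conj.
The unique satisfying tagging is: Prep Conj Prep Conj Prep Conj.
Rule-by-rule: rule 1 satisfied; rule 2 satisfied; rule 3 satisfied; rule 4 satisfied.

Conj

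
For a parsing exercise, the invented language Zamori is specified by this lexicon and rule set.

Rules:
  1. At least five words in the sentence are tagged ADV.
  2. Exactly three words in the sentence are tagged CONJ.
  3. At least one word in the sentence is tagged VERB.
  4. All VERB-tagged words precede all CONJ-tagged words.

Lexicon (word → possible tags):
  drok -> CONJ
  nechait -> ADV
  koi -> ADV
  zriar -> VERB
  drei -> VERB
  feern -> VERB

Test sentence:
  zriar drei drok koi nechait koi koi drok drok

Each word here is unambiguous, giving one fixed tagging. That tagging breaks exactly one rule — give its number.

1

Fixed tagging: VERB VERB CONJ ADV ADV ADV ADV CONJ CONJ.
Applying the rules: R1 violated, R2 holds, R3 holds, R4 holds.
Only rule 1 fails.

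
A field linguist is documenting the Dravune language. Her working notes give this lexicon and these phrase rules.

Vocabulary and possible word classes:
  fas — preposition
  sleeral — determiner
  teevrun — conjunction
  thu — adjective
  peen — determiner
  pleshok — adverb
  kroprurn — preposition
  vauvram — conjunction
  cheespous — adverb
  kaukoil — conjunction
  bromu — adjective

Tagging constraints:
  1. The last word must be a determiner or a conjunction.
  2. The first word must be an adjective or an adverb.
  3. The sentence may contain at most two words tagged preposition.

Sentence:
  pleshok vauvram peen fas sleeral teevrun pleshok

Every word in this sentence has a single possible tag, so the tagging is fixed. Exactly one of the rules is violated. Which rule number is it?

1

Fixed tagging: adverb conjunction determiner preposition determiner conjunction adverb.
Rule check: R1 fails, R2 ok, R3 ok.
Only rule 1 fails.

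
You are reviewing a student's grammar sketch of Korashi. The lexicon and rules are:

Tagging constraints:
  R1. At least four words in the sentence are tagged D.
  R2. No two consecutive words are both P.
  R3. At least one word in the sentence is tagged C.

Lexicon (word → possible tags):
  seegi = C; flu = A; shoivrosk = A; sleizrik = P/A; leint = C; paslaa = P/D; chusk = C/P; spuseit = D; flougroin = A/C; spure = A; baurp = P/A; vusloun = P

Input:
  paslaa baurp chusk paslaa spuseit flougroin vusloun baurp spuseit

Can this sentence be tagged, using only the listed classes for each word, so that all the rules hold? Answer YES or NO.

Candidates per position — 1:paslaa {P,D}; 2:baurp {P,A}; 3:chusk {C,P}; 4:paslaa {P,D}; 5:spuseit {D}; 6:flougroin {A,C}; 7:vusloun {P}; 8:baurp {P,A}; 9:spuseit {D}.
One satisfying assignment: D P C D D C P A D.
Checking: rule 1 holds; rule 2 holds; rule 3 holds.

YES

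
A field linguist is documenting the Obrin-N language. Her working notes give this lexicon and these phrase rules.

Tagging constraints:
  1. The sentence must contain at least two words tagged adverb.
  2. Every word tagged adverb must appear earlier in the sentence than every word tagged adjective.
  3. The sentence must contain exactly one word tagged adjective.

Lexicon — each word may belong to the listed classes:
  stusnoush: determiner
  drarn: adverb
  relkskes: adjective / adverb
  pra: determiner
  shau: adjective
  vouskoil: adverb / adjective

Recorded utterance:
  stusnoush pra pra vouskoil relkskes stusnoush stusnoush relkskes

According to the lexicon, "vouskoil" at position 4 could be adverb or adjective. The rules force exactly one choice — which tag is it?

adverb

Candidates per position — 1:stusnoush {determiner}; 2:pra {determiner}; 3:pra {determiner}; 4:vouskoil {adverb,adjective}; 5:relkskes {adjective,adverb}; 6:stusnoush {determiner}; 7:stusnoush {determiner}; 8:relkskes {adjective,adverb}.
Position 4: the remaining choice is settled jointly with positions 5, 8 — only adverb at position 4 is part of a tagging that satisfies every rule.
So the tagging must be: determiner determiner determiner adverb adverb determiner determiner adjective.
Check: rule 1 ✓; rule 2 ✓; rule 3 ✓.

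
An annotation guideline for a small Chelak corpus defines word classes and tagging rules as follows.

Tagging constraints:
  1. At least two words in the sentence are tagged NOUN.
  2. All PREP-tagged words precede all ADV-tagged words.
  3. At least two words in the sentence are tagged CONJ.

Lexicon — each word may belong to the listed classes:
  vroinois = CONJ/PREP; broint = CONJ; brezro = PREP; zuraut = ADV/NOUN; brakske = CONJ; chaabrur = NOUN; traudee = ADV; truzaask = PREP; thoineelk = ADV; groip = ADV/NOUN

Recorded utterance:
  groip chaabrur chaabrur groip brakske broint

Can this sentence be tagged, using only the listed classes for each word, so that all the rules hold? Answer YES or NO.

YES

Candidates per position — 1:groip {ADV,NOUN}; 2:chaabrur {NOUN}; 3:chaabrur {NOUN}; 4:groip {ADV,NOUN}; 5:brakske {CONJ}; 6:broint {CONJ}.
One satisfying assignment: NOUN NOUN NOUN ADV CONJ CONJ.
Rule-by-rule: rule 1 satisfied; rule 2 satisfied; rule 3 satisfied.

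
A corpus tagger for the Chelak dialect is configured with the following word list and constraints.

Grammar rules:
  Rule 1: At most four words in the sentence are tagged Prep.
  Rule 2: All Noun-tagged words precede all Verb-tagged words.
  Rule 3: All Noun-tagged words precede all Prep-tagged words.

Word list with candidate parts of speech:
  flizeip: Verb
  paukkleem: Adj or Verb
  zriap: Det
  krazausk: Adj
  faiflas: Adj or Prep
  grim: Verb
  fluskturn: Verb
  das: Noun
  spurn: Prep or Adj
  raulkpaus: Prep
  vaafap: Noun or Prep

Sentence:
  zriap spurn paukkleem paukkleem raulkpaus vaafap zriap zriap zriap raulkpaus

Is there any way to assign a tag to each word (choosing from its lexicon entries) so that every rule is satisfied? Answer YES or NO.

YES

Candidates per position — 1:zriap {Det}; 2:spurn {Prep,Adj}; 3:paukkleem {Adj,Verb}; 4:paukkleem {Adj,Verb}; 5:raulkpaus {Prep}; 6:vaafap {Noun,Prep}; 7:zriap {Det}; 8:zriap {Det}; 9:zriap {Det}; 10:raulkpaus {Prep}.
One satisfying assignment: Det Prep Adj Verb Prep Prep Det Det Det Prep.
Verifying each rule — rule 1 satisfied; rule 2 satisfied; rule 3 satisfied.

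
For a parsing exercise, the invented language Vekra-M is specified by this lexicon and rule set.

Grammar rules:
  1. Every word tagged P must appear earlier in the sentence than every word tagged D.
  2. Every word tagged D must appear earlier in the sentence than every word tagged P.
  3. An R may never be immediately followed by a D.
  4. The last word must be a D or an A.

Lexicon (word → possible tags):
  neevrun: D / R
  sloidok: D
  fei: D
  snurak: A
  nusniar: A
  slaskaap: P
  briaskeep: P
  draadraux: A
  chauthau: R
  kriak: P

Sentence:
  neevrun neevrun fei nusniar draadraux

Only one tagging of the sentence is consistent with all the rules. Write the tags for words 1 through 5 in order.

Candidates per position — 1:neevrun {D,R}; 2:neevrun {D,R}; 3:fei {D}; 4:nusniar {A}; 5:draadraux {A}.
Word 1 cannot be R — rule 3 would then fail for every completion. It is D.
Word 2 cannot be R — rule 3 would then fail for every completion. It is D.
The unique satisfying tagging is: D D D A A.
Verifying each rule — rule 1 satisfied; rule 2 satisfied; rule 3 satisfied; rule 4 satisfied.

D D D A A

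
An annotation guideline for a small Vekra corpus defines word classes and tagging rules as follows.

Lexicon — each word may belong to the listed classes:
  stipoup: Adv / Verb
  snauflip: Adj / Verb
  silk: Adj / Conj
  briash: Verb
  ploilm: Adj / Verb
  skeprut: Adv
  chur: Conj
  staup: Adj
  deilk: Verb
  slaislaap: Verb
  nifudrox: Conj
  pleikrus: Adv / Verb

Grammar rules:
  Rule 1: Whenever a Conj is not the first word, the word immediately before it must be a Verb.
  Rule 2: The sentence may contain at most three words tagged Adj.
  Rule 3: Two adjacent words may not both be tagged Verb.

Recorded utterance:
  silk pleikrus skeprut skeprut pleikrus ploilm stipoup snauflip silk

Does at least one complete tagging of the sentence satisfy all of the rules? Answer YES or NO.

YES

Candidates per position — 1:silk {Adj,Conj}; 2:pleikrus {Adv,Verb}; 3:skeprut {Adv}; 4:skeprut {Adv}; 5:pleikrus {Adv,Verb}; 6:ploilm {Adj,Verb}; 7:stipoup {Adv,Verb}; 8:snauflip {Adj,Verb}; 9:silk {Adj,Conj}.
One satisfying assignment: Conj Adv Adv Adv Adv Verb Adv Verb Conj.
Rule-by-rule: rule 1 ok; rule 2 ok; rule 3 ok.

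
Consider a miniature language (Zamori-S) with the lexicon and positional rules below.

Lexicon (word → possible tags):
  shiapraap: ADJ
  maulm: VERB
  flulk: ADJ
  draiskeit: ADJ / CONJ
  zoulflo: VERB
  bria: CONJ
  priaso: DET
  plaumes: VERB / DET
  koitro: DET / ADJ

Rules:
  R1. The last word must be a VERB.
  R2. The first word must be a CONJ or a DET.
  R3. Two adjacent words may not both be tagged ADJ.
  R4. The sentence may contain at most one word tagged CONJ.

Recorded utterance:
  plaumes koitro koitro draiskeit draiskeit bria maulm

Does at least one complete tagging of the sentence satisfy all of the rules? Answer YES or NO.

Candidates per position — 1:plaumes {VERB,DET}; 2:koitro {DET,ADJ}; 3:koitro {DET,ADJ}; 4:draiskeit {ADJ,CONJ}; 5:draiskeit {ADJ,CONJ}; 6:bria {CONJ}; 7:maulm {VERB}.
Every candidate sequence violates at least one rule; no consistent tagging exists.

NO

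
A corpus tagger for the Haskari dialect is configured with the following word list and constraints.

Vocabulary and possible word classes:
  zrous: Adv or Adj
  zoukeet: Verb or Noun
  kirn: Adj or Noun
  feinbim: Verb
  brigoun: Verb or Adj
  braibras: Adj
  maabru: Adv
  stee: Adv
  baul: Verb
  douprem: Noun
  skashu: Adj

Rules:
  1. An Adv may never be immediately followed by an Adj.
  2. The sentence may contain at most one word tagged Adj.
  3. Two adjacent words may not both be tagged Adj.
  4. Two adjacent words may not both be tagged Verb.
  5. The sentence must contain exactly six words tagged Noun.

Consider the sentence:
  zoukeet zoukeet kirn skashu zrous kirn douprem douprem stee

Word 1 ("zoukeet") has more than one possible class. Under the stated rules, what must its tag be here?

Noun

Candidates per position — 1:zoukeet {Verb,Noun}; 2:zoukeet {Verb,Noun}; 3:kirn {Adj,Noun}; 4:skashu {Adj}; 5:zrous {Adv,Adj}; 6:kirn {Adj,Noun}; 7:douprem {Noun}; 8:douprem {Noun}; 9:stee {Adv}.
Word 1 cannot be Verb — rule 5 would then fail for every completion. It is Noun.
Word 2 cannot be Verb — rule 5 would then fail for every completion. It is Noun.
Word 3 cannot be Adj — rule 2 would then fail for every completion. It is Noun.
Word 5 cannot be Adj — rule 2 would then fail for every completion. It is Adv.
Word 6 cannot be Adj — rule 1 would then fail for every completion. It is Noun.
So the tagging must be: Noun Noun Noun Adj Adv Noun Noun Noun Adv.
Checking: rule 1 holds; rule 2 holds; rule 3 holds; rule 4 holds; rule 5 holds.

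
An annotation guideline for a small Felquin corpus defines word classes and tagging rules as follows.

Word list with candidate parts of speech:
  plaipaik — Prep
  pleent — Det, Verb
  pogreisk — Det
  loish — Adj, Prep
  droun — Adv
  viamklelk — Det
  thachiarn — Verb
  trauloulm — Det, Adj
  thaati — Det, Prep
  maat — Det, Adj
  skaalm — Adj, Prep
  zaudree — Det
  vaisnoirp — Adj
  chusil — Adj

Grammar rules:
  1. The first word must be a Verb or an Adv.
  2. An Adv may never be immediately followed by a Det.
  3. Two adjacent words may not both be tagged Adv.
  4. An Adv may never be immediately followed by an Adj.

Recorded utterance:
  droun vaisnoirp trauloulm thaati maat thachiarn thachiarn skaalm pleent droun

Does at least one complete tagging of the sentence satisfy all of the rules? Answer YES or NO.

NO

Candidates per position — 1:droun {Adv}; 2:vaisnoirp {Adj}; 3:trauloulm {Det,Adj}; 4:thaati {Det,Prep}; 5:maat {Det,Adj}; 6:thachiarn {Verb}; 7:thachiarn {Verb}; 8:skaalm {Adj,Prep}; 9:pleent {Det,Verb}; 10:droun {Adv}.
Rule 4 cannot be satisfied by any choice of tags from the lexicon.
So there is no consistent tagging.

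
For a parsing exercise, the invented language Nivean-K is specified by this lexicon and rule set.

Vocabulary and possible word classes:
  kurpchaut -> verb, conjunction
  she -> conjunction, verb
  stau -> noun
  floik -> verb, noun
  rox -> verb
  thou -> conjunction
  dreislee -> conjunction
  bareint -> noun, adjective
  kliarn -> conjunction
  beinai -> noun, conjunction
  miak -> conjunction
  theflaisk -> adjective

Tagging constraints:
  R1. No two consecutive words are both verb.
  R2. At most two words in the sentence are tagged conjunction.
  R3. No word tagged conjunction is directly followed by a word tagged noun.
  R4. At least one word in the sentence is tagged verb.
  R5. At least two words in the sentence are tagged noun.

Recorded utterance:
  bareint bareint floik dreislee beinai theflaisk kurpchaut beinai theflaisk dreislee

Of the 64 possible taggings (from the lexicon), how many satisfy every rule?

Candidates per position — 1:bareint {noun,adjective}; 2:bareint {noun,adjective}; 3:floik {verb,noun}; 4:dreislee {conjunction}; 5:beinai {noun,conjunction}; 6:theflaisk {adjective}; 7:kurpchaut {verb,conjunction}; 8:beinai {noun,conjunction}; 9:theflaisk {adjective}; 10:dreislee {conjunction}.
There are 64 candidate sequences in total.
Every candidate sequence violates at least one rule; no consistent tagging exists.
Count = 0.

0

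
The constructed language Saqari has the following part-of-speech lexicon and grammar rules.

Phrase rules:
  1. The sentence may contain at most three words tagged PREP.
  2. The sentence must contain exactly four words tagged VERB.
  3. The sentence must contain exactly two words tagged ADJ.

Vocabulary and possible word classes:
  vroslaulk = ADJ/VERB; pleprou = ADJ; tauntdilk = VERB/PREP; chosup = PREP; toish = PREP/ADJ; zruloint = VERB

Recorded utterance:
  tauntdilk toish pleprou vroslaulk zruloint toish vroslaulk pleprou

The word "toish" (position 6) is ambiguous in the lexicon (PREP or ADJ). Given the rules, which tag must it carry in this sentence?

Candidates per position — 1:tauntdilk {VERB,PREP}; 2:toish {PREP,ADJ}; 3:pleprou {ADJ}; 4:vroslaulk {ADJ,VERB}; 5:zruloint {VERB}; 6:toish {PREP,ADJ}; 7:vroslaulk {ADJ,VERB}; 8:pleprou {ADJ}.
If word 1 were PREP, no tagging could satisfy rule 2; so word 1 is VERB.
If word 2 were ADJ, no tagging could satisfy rule 3; so word 2 is PREP.
If word 4 were ADJ, no tagging could satisfy rule 2; so word 4 is VERB.
If word 6 were ADJ, no tagging could satisfy rule 3; so word 6 is PREP.
If word 7 were ADJ, no tagging could satisfy rule 2; so word 7 is VERB.
The only consistent sequence is: VERB PREP ADJ VERB VERB PREP VERB ADJ.
Check: rule 1 holds; rule 2 holds; rule 3 holds.

PREP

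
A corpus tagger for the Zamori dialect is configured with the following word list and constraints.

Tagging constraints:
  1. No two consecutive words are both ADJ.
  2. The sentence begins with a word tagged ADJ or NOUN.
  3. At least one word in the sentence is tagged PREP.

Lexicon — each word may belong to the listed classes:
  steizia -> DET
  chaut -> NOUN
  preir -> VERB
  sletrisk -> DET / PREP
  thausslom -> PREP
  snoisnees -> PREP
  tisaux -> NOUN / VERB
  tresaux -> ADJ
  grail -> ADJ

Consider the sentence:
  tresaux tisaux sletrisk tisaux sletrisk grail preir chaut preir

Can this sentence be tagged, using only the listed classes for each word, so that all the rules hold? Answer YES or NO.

YES

Candidates per position — 1:tresaux {ADJ}; 2:tisaux {NOUN,VERB}; 3:sletrisk {DET,PREP}; 4:tisaux {NOUN,VERB}; 5:sletrisk {DET,PREP}; 6:grail {ADJ}; 7:preir {VERB}; 8:chaut {NOUN}; 9:preir {VERB}.
One satisfying assignment: ADJ NOUN DET NOUN PREP ADJ VERB NOUN VERB.
Rule-by-rule: rule 1 ✓; rule 2 ✓; rule 3 ✓.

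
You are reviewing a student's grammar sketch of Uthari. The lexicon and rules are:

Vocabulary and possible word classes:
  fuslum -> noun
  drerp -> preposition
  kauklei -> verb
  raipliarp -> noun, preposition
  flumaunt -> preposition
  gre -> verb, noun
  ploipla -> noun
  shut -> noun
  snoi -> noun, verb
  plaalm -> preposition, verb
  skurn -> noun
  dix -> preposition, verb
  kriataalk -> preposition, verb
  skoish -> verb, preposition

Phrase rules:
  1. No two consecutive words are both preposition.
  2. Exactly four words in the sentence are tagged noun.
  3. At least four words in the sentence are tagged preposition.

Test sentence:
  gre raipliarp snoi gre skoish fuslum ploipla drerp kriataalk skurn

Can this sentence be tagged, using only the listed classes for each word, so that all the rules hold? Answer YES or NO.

NO

Candidates per position — 1:gre {verb,noun}; 2:raipliarp {noun,preposition}; 3:snoi {noun,verb}; 4:gre {verb,noun}; 5:skoish {verb,preposition}; 6:fuslum {noun}; 7:ploipla {noun}; 8:drerp {preposition}; 9:kriataalk {preposition,verb}; 10:skurn {noun}.
Every candidate sequence violates at least one rule; no consistent tagging exists.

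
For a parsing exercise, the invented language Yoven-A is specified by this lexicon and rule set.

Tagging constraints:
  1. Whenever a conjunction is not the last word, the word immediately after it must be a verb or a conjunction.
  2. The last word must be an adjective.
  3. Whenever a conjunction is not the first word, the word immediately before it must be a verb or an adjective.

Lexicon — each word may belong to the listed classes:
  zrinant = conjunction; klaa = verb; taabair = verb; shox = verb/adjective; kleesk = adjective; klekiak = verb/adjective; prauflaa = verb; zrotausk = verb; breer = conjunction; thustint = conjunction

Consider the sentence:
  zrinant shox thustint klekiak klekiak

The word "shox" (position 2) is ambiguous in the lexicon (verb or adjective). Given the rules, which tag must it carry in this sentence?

verb

Candidates per position — 1:zrinant {conjunction}; 2:shox {verb,adjective}; 3:thustint {conjunction}; 4:klekiak {verb,adjective}; 5:klekiak {verb,adjective}.
Position 2: adjective is ruled out by rule 1; that leaves verb.
Position 4: adjective is ruled out by rule 1; that leaves verb.
Position 5: verb is ruled out by rule 2; that leaves adjective.
The unique satisfying tagging is: conjunction verb conjunction verb adjective.
Verifying each rule — rule 1 satisfied; rule 2 satisfied; rule 3 satisfied.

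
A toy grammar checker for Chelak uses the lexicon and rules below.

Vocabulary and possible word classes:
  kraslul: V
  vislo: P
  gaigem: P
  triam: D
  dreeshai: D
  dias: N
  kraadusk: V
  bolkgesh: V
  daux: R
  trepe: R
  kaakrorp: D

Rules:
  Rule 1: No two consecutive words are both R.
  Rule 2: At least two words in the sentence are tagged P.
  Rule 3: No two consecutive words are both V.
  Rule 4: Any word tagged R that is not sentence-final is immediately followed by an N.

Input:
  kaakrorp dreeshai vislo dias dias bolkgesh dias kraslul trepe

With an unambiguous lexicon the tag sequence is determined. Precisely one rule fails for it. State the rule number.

Fixed tagging: D D P N N V N V R.
Applying the rules: R1 ok, R2 fails, R3 ok, R4 ok.
Only rule 2 fails.

2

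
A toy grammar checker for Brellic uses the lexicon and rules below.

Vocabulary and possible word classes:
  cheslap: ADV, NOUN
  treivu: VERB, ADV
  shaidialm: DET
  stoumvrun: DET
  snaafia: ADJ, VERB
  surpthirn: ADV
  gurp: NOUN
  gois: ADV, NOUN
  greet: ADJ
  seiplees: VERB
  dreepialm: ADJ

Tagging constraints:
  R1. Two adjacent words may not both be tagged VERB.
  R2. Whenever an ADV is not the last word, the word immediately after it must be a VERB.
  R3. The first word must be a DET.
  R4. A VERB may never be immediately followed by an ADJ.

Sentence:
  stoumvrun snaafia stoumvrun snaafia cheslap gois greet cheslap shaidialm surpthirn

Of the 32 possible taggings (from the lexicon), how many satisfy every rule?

Candidates per position — 1:stoumvrun {DET}; 2:snaafia {ADJ,VERB}; 3:stoumvrun {DET}; 4:snaafia {ADJ,VERB}; 5:cheslap {ADV,NOUN}; 6:gois {ADV,NOUN}; 7:greet {ADJ}; 8:cheslap {ADV,NOUN}; 9:shaidialm {DET}; 10:surpthirn {ADV}.
There are 32 candidate sequences in total.
The sequences that satisfy every rule: DET ADJ DET ADJ NOUN NOUN ADJ NOUN DET ADV; DET ADJ DET VERB NOUN NOUN ADJ NOUN DET ADV; DET VERB DET ADJ NOUN NOUN ADJ NOUN DET ADV; DET VERB DET VERB NOUN NOUN ADJ NOUN DET ADV.
Count = 4.

4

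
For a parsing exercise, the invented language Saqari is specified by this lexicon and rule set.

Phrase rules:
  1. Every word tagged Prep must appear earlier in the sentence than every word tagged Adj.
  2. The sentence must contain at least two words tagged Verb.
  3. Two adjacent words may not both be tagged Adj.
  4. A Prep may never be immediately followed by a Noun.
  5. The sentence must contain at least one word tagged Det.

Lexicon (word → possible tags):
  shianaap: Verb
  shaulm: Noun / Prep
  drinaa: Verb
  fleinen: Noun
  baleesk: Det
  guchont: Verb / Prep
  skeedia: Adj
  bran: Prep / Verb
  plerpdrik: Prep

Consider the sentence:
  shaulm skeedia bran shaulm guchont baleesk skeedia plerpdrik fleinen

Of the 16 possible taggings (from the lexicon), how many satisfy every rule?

0

Candidates per position — 1:shaulm {Noun,Prep}; 2:skeedia {Adj}; 3:bran {Prep,Verb}; 4:shaulm {Noun,Prep}; 5:guchont {Verb,Prep}; 6:baleesk {Det}; 7:skeedia {Adj}; 8:plerpdrik {Prep}; 9:fleinen {Noun}.
There are 16 candidate sequences in total.
Rule 1 cannot be satisfied by any choice of tags from the lexicon.
So there is no consistent tagging.
Count = 0.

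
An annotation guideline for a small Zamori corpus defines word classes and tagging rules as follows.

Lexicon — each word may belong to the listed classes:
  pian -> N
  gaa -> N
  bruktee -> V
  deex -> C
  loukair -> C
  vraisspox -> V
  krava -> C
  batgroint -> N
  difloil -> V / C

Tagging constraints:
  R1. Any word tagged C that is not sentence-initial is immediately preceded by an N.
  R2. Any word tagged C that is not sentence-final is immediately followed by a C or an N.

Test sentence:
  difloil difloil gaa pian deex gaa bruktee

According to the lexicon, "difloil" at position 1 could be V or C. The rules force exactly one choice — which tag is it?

V

Candidates per position — 1:difloil {V,C}; 2:difloil {V,C}; 3:gaa {N}; 4:pian {N}; 5:deex {C}; 6:gaa {N}; 7:bruktee {V}.
If word 2 were C, no tagging could satisfy rule 1; so word 2 is V.
If word 1 were C, no tagging could satisfy rule 2; so word 1 is V.
The only consistent sequence is: V V N N C N V.
Rule-by-rule: rule 1 holds; rule 2 holds.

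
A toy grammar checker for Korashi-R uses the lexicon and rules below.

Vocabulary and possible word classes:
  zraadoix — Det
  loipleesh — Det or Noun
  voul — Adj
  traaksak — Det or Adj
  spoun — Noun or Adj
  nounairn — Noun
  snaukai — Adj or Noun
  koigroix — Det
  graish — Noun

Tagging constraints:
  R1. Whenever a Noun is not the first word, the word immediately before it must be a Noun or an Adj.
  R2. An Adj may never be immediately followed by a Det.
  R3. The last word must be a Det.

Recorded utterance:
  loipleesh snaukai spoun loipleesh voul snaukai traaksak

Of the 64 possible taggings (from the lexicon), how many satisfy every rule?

9

Candidates per position — 1:loipleesh {Det,Noun}; 2:snaukai {Adj,Noun}; 3:spoun {Noun,Adj}; 4:loipleesh {Det,Noun}; 5:voul {Adj}; 6:snaukai {Adj,Noun}; 7:traaksak {Det,Adj}.
There are 64 candidate sequences in total.
Checking each against the rules leaves 9 sequences.
Count = 9.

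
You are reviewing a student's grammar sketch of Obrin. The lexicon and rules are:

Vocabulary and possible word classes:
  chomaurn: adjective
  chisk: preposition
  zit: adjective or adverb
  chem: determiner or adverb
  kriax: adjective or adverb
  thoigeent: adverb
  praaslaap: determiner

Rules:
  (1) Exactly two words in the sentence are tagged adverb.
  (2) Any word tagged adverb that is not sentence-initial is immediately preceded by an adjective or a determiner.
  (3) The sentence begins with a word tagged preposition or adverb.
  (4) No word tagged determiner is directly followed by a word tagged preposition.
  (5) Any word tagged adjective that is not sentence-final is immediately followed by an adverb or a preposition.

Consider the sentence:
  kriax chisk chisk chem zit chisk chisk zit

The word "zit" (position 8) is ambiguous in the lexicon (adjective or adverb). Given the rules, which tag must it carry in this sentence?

adjective

Candidates per position — 1:kriax {adjective,adverb}; 2:chisk {preposition}; 3:chisk {preposition}; 4:chem {determiner,adverb}; 5:zit {adjective,adverb}; 6:chisk {preposition}; 7:chisk {preposition}; 8:zit {adjective,adverb}.
Word 1 cannot be adjective — rule 3 would then fail for every completion. It is adverb.
Word 4 cannot be adverb — rule 2 would then fail for every completion. It is determiner.
Word 8 cannot be adverb — rule 2 would then fail for every completion. It is adjective.
Word 5 cannot be adjective — rule 1 would then fail for every completion. It is adverb.
The only consistent sequence is: adverb preposition preposition determiner adverb preposition preposition adjective.
Verifying each rule — rule 1 ✓; rule 2 ✓; rule 3 ✓; rule 4 ✓; rule 5 ✓.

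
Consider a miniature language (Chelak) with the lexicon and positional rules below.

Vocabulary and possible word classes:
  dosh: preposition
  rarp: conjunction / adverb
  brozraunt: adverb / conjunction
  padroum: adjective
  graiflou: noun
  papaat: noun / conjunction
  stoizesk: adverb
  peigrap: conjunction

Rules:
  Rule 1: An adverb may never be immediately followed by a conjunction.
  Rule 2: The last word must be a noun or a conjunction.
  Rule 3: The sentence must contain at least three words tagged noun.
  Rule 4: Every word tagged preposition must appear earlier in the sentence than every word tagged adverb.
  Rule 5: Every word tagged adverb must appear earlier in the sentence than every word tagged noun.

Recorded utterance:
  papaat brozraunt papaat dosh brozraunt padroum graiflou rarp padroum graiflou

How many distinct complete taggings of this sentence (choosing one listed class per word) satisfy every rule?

Candidates per position — 1:papaat {noun,conjunction}; 2:brozraunt {adverb,conjunction}; 3:papaat {noun,conjunction}; 4:dosh {preposition}; 5:brozraunt {adverb,conjunction}; 6:padroum {adjective}; 7:graiflou {noun}; 8:rarp {conjunction,adverb}; 9:padroum {adjective}; 10:graiflou {noun}.
There are 32 candidate sequences in total.
The sequences that satisfy every rule: noun conjunction noun preposition conjunction adjective noun conjunction adjective noun; noun conjunction conjunction preposition conjunction adjective noun conjunction adjective noun; conjunction conjunction noun preposition conjunction adjective noun conjunction adjective noun.
Count = 3.

3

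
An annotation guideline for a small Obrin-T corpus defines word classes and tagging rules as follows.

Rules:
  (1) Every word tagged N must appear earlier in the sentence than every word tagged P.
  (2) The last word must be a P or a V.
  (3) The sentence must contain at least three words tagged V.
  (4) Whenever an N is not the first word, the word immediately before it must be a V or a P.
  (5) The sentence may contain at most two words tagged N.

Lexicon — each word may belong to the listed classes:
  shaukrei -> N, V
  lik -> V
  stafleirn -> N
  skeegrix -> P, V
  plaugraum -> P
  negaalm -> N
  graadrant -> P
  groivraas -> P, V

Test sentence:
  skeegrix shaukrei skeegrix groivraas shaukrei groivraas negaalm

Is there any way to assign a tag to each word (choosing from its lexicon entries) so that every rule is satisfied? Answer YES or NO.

NO

Candidates per position — 1:skeegrix {P,V}; 2:shaukrei {N,V}; 3:skeegrix {P,V}; 4:groivraas {P,V}; 5:shaukrei {N,V}; 6:groivraas {P,V}; 7:negaalm {N}.
Rule 2 cannot be satisfied by any choice of tags from the lexicon.
So there is no consistent tagging.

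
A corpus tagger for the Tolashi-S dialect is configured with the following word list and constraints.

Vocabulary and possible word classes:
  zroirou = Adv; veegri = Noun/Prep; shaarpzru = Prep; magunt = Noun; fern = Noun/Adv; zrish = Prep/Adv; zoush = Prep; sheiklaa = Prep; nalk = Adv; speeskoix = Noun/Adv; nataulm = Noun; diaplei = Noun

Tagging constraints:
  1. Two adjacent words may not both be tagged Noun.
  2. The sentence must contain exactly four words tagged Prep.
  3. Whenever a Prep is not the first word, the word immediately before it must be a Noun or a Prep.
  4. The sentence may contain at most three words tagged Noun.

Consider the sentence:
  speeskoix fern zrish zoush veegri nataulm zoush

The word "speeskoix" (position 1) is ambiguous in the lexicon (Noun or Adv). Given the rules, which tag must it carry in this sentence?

Candidates per position — 1:speeskoix {Noun,Adv}; 2:fern {Noun,Adv}; 3:zrish {Prep,Adv}; 4:zoush {Prep}; 5:veegri {Noun,Prep}; 6:nataulm {Noun}; 7:zoush {Prep}.
At position 2, choosing Adv makes rule 3 impossible to satisfy; hence Noun.
At position 3, choosing Adv makes rule 2 impossible to satisfy; hence Prep.
At position 5, choosing Noun makes rule 1 impossible to satisfy; hence Prep.
At position 1, choosing Noun makes rule 1 impossible to satisfy; hence Adv.
The only consistent sequence is: Adv Noun Prep Prep Prep Noun Prep.
Check: rule 1 satisfied; rule 2 satisfied; rule 3 satisfied; rule 4 satisfied.

Adv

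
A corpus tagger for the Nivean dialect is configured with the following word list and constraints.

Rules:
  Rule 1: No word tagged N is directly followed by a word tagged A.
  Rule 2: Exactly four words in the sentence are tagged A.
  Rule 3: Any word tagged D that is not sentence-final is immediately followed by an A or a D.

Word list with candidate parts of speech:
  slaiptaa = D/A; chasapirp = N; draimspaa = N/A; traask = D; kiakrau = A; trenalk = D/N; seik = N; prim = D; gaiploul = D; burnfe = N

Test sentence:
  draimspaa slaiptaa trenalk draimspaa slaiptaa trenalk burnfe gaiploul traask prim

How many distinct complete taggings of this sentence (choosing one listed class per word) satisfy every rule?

1

Candidates per position — 1:draimspaa {N,A}; 2:slaiptaa {D,A}; 3:trenalk {D,N}; 4:draimspaa {N,A}; 5:slaiptaa {D,A}; 6:trenalk {D,N}; 7:burnfe {N}; 8:gaiploul {D}; 9:traask {D}; 10:prim {D}.
There are 64 candidate sequences in total.
The sequences that satisfy every rule: A A D A A N N D D D.
Count = 1.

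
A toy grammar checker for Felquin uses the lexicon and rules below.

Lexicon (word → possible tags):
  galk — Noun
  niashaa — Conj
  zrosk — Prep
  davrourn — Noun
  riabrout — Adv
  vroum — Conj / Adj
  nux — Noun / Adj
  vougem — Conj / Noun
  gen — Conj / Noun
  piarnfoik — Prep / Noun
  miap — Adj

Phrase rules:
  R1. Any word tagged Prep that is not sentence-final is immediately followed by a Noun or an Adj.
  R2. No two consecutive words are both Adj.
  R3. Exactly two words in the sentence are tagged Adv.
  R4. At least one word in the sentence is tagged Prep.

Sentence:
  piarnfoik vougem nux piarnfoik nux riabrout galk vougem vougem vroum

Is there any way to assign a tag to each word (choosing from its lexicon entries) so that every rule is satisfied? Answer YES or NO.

NO

Candidates per position — 1:piarnfoik {Prep,Noun}; 2:vougem {Conj,Noun}; 3:nux {Noun,Adj}; 4:piarnfoik {Prep,Noun}; 5:nux {Noun,Adj}; 6:riabrout {Adv}; 7:galk {Noun}; 8:vougem {Conj,Noun}; 9:vougem {Conj,Noun}; 10:vroum {Conj,Adj}.
Rule 3 cannot be satisfied by any choice of tags from the lexicon.
So there is no consistent tagging.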